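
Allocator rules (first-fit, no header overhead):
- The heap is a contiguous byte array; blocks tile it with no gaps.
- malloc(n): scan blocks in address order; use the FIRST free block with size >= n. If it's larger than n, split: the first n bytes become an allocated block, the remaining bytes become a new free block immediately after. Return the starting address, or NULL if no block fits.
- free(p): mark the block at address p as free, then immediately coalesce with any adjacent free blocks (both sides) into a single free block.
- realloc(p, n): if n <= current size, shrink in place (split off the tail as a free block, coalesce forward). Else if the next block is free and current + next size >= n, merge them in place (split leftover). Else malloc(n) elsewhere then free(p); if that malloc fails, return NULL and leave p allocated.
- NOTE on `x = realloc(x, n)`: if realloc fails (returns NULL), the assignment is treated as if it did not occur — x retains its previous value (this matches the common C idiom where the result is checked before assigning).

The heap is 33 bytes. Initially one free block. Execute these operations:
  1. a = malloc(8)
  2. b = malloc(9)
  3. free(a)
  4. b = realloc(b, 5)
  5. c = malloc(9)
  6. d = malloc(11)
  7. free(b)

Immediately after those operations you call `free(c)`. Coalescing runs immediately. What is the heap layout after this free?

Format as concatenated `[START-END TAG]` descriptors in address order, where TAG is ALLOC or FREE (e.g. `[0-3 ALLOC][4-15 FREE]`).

Op 1: a = malloc(8) -> a = 0; heap: [0-7 ALLOC][8-32 FREE]
Op 2: b = malloc(9) -> b = 8; heap: [0-7 ALLOC][8-16 ALLOC][17-32 FREE]
Op 3: free(a) -> (freed a); heap: [0-7 FREE][8-16 ALLOC][17-32 FREE]
Op 4: b = realloc(b, 5) -> b = 8; heap: [0-7 FREE][8-12 ALLOC][13-32 FREE]
Op 5: c = malloc(9) -> c = 13; heap: [0-7 FREE][8-12 ALLOC][13-21 ALLOC][22-32 FREE]
Op 6: d = malloc(11) -> d = 22; heap: [0-7 FREE][8-12 ALLOC][13-21 ALLOC][22-32 ALLOC]
Op 7: free(b) -> (freed b); heap: [0-12 FREE][13-21 ALLOC][22-32 ALLOC]
free(c): c = 13 -> block [13-21 ALLOC]; mark free, coalesce with adjacent free neighbors -> [0-21 FREE][22-32 ALLOC]

Answer: [0-21 FREE][22-32 ALLOC]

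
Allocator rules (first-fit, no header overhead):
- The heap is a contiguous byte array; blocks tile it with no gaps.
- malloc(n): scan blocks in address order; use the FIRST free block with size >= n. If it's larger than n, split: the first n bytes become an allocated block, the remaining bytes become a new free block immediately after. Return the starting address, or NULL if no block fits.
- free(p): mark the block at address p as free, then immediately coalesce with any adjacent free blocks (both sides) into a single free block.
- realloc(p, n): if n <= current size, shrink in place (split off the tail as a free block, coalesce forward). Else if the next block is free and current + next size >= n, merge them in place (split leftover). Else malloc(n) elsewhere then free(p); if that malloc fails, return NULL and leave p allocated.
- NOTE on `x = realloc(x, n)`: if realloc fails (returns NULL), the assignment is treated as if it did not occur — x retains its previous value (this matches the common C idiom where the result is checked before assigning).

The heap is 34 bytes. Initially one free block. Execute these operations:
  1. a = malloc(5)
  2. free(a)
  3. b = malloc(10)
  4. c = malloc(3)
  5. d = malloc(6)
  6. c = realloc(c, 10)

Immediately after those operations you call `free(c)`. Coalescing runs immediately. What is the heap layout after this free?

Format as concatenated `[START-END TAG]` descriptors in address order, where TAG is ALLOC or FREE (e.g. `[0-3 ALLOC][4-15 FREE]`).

Answer: [0-9 ALLOC][10-12 FREE][13-18 ALLOC][19-33 FREE]

Derivation:
Op 1: a = malloc(5) -> a = 0; heap: [0-4 ALLOC][5-33 FREE]
Op 2: free(a) -> (freed a); heap: [0-33 FREE]
Op 3: b = malloc(10) -> b = 0; heap: [0-9 ALLOC][10-33 FREE]
Op 4: c = malloc(3) -> c = 10; heap: [0-9 ALLOC][10-12 ALLOC][13-33 FREE]
Op 5: d = malloc(6) -> d = 13; heap: [0-9 ALLOC][10-12 ALLOC][13-18 ALLOC][19-33 FREE]
Op 6: c = realloc(c, 10) -> c = 19; heap: [0-9 ALLOC][10-12 FREE][13-18 ALLOC][19-28 ALLOC][29-33 FREE]
free(c): c = 19 -> block [19-28 ALLOC]; mark free, coalesce with adjacent free neighbors -> [0-9 ALLOC][10-12 FREE][13-18 ALLOC][19-33 FREE]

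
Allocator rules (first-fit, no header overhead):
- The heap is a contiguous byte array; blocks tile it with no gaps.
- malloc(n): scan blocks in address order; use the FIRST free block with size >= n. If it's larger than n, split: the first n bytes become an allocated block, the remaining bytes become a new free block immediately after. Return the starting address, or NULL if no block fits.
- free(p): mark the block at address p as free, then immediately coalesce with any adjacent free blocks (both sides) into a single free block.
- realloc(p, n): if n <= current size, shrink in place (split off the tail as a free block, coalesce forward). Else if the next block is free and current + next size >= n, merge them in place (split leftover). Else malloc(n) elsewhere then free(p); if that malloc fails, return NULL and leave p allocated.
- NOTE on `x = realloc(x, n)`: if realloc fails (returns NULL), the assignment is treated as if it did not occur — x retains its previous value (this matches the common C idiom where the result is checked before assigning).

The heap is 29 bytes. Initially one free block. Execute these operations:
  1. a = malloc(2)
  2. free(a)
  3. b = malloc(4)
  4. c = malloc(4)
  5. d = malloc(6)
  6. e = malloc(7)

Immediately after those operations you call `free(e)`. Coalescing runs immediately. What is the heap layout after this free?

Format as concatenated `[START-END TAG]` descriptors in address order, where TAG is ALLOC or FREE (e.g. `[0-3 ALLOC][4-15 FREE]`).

Answer: [0-3 ALLOC][4-7 ALLOC][8-13 ALLOC][14-28 FREE]

Derivation:
Op 1: a = malloc(2) -> a = 0; heap: [0-1 ALLOC][2-28 FREE]
Op 2: free(a) -> (freed a); heap: [0-28 FREE]
Op 3: b = malloc(4) -> b = 0; heap: [0-3 ALLOC][4-28 FREE]
Op 4: c = malloc(4) -> c = 4; heap: [0-3 ALLOC][4-7 ALLOC][8-28 FREE]
Op 5: d = malloc(6) -> d = 8; heap: [0-3 ALLOC][4-7 ALLOC][8-13 ALLOC][14-28 FREE]
Op 6: e = malloc(7) -> e = 14; heap: [0-3 ALLOC][4-7 ALLOC][8-13 ALLOC][14-20 ALLOC][21-28 FREE]
free(e): e = 14 -> block [14-20 ALLOC]; mark free, coalesce with adjacent free neighbors -> [0-3 ALLOC][4-7 ALLOC][8-13 ALLOC][14-28 FREE]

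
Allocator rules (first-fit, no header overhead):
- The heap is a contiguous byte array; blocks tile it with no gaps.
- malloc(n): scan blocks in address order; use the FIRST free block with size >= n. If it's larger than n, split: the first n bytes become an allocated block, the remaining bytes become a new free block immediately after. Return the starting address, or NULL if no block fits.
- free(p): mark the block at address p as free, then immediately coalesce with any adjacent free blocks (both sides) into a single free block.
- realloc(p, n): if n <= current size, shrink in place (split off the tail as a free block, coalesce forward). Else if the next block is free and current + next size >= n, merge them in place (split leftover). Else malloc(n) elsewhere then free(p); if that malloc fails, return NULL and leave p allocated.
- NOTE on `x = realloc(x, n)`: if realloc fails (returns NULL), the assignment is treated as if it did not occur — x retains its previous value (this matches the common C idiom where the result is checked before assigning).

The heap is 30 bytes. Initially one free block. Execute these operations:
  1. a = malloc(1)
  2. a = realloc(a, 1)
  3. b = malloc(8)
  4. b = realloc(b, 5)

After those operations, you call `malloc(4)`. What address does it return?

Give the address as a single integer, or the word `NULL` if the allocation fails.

Op 1: a = malloc(1) -> a = 0; heap: [0-0 ALLOC][1-29 FREE]
Op 2: a = realloc(a, 1) -> a = 0; heap: [0-0 ALLOC][1-29 FREE]
Op 3: b = malloc(8) -> b = 1; heap: [0-0 ALLOC][1-8 ALLOC][9-29 FREE]
Op 4: b = realloc(b, 5) -> b = 1; heap: [0-0 ALLOC][1-5 ALLOC][6-29 FREE]
malloc(4): first-fit scan over [0-0 ALLOC][1-5 ALLOC][6-29 FREE] -> 6

Answer: 6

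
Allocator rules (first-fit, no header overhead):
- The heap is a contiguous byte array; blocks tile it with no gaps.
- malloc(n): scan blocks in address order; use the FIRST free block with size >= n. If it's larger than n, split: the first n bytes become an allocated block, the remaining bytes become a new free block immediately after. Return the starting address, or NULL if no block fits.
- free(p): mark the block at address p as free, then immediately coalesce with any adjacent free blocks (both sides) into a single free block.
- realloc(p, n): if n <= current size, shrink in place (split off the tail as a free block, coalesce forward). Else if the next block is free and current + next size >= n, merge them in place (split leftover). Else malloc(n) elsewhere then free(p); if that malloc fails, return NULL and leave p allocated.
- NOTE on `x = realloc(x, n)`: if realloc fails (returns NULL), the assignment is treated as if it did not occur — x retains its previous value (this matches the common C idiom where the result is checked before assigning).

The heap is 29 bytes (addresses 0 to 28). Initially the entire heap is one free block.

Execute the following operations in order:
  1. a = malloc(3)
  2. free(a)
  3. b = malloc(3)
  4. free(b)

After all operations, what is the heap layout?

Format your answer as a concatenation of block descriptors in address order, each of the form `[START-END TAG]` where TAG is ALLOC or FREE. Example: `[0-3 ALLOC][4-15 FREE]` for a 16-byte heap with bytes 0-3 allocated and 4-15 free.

Op 1: a = malloc(3) -> a = 0; heap: [0-2 ALLOC][3-28 FREE]
Op 2: free(a) -> (freed a); heap: [0-28 FREE]
Op 3: b = malloc(3) -> b = 0; heap: [0-2 ALLOC][3-28 FREE]
Op 4: free(b) -> (freed b); heap: [0-28 FREE]

Answer: [0-28 FREE]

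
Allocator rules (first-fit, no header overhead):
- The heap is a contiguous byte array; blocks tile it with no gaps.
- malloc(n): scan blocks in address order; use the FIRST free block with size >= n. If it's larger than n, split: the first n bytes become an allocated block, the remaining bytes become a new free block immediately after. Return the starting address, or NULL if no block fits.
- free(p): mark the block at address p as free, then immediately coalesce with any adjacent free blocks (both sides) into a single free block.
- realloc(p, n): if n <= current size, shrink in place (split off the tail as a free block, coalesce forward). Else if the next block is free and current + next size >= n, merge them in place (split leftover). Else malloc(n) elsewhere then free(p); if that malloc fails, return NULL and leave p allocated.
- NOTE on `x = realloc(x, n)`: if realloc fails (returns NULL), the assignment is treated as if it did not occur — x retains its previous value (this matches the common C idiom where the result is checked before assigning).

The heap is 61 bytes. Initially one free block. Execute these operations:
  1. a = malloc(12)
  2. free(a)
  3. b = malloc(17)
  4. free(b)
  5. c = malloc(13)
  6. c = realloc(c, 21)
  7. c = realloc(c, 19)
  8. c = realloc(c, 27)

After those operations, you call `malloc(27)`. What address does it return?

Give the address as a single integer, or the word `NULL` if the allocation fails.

Op 1: a = malloc(12) -> a = 0; heap: [0-11 ALLOC][12-60 FREE]
Op 2: free(a) -> (freed a); heap: [0-60 FREE]
Op 3: b = malloc(17) -> b = 0; heap: [0-16 ALLOC][17-60 FREE]
Op 4: free(b) -> (freed b); heap: [0-60 FREE]
Op 5: c = malloc(13) -> c = 0; heap: [0-12 ALLOC][13-60 FREE]
Op 6: c = realloc(c, 21) -> c = 0; heap: [0-20 ALLOC][21-60 FREE]
Op 7: c = realloc(c, 19) -> c = 0; heap: [0-18 ALLOC][19-60 FREE]
Op 8: c = realloc(c, 27) -> c = 0; heap: [0-26 ALLOC][27-60 FREE]
malloc(27): first-fit scan over [0-26 ALLOC][27-60 FREE] -> 27

Answer: 27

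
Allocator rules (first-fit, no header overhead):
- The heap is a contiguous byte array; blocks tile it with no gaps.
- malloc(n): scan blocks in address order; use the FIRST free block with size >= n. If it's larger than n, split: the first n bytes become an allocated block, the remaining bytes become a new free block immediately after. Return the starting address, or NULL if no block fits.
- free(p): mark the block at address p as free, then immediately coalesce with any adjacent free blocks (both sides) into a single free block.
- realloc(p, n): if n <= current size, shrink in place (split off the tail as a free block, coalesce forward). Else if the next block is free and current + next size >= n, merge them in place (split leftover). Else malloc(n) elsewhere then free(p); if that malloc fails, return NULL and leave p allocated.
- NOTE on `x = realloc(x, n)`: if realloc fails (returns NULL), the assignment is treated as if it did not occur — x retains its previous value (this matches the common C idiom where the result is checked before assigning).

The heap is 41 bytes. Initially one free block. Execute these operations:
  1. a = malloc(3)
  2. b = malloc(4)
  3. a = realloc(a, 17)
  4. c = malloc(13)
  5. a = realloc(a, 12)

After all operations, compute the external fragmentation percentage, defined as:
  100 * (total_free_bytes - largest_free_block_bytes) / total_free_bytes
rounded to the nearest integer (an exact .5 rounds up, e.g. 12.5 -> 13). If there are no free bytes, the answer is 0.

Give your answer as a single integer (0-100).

Answer: 58

Derivation:
Op 1: a = malloc(3) -> a = 0; heap: [0-2 ALLOC][3-40 FREE]
Op 2: b = malloc(4) -> b = 3; heap: [0-2 ALLOC][3-6 ALLOC][7-40 FREE]
Op 3: a = realloc(a, 17) -> a = 7; heap: [0-2 FREE][3-6 ALLOC][7-23 ALLOC][24-40 FREE]
Op 4: c = malloc(13) -> c = 24; heap: [0-2 FREE][3-6 ALLOC][7-23 ALLOC][24-36 ALLOC][37-40 FREE]
Op 5: a = realloc(a, 12) -> a = 7; heap: [0-2 FREE][3-6 ALLOC][7-18 ALLOC][19-23 FREE][24-36 ALLOC][37-40 FREE]
Free blocks: [3 5 4] total_free=12 largest=5 -> 100*(12-5)/12 = 700/12 ≈ 58.333 -> rounds to 58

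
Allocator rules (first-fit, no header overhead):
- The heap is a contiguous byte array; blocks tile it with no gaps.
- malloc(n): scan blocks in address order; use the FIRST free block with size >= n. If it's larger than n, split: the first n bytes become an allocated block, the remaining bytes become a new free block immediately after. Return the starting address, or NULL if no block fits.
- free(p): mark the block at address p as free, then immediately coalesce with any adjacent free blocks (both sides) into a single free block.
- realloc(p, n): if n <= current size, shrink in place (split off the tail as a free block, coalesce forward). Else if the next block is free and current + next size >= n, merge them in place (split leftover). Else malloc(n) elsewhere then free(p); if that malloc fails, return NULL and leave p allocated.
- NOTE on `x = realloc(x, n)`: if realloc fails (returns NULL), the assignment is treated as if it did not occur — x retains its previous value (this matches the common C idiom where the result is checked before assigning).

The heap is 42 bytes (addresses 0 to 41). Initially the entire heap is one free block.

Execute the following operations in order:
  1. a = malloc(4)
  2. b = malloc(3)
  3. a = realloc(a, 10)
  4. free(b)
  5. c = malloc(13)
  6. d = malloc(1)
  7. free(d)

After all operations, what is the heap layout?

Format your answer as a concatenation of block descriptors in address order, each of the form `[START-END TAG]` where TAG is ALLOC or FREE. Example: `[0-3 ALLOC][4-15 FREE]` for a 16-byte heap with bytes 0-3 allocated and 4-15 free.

Answer: [0-6 FREE][7-16 ALLOC][17-29 ALLOC][30-41 FREE]

Derivation:
Op 1: a = malloc(4) -> a = 0; heap: [0-3 ALLOC][4-41 FREE]
Op 2: b = malloc(3) -> b = 4; heap: [0-3 ALLOC][4-6 ALLOC][7-41 FREE]
Op 3: a = realloc(a, 10) -> a = 7; heap: [0-3 FREE][4-6 ALLOC][7-16 ALLOC][17-41 FREE]
Op 4: free(b) -> (freed b); heap: [0-6 FREE][7-16 ALLOC][17-41 FREE]
Op 5: c = malloc(13) -> c = 17; heap: [0-6 FREE][7-16 ALLOC][17-29 ALLOC][30-41 FREE]
Op 6: d = malloc(1) -> d = 0; heap: [0-0 ALLOC][1-6 FREE][7-16 ALLOC][17-29 ALLOC][30-41 FREE]
Op 7: free(d) -> (freed d); heap: [0-6 FREE][7-16 ALLOC][17-29 ALLOC][30-41 FREE]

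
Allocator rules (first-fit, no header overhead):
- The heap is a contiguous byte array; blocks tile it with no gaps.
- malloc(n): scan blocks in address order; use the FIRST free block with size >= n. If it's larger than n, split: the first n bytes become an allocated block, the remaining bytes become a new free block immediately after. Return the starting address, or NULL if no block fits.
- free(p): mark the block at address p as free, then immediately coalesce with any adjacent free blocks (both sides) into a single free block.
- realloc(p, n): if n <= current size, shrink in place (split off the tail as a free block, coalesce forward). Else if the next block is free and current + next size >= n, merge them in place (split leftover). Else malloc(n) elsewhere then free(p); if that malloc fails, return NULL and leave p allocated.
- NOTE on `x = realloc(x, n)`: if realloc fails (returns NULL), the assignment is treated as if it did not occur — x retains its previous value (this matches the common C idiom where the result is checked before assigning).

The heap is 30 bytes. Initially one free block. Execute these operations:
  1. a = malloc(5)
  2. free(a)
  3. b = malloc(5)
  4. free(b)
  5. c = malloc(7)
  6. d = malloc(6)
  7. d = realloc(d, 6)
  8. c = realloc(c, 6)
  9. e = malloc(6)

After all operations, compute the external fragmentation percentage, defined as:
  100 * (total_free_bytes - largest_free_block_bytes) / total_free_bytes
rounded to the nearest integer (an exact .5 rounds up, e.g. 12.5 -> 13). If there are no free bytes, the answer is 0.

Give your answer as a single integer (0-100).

Answer: 8

Derivation:
Op 1: a = malloc(5) -> a = 0; heap: [0-4 ALLOC][5-29 FREE]
Op 2: free(a) -> (freed a); heap: [0-29 FREE]
Op 3: b = malloc(5) -> b = 0; heap: [0-4 ALLOC][5-29 FREE]
Op 4: free(b) -> (freed b); heap: [0-29 FREE]
Op 5: c = malloc(7) -> c = 0; heap: [0-6 ALLOC][7-29 FREE]
Op 6: d = malloc(6) -> d = 7; heap: [0-6 ALLOC][7-12 ALLOC][13-29 FREE]
Op 7: d = realloc(d, 6) -> d = 7; heap: [0-6 ALLOC][7-12 ALLOC][13-29 FREE]
Op 8: c = realloc(c, 6) -> c = 0; heap: [0-5 ALLOC][6-6 FREE][7-12 ALLOC][13-29 FREE]
Op 9: e = malloc(6) -> e = 13; heap: [0-5 ALLOC][6-6 FREE][7-12 ALLOC][13-18 ALLOC][19-29 FREE]
Free blocks: [1 11] total_free=12 largest=11 -> 100*(12-11)/12 = 100/12 ≈ 8.333 -> rounds to 8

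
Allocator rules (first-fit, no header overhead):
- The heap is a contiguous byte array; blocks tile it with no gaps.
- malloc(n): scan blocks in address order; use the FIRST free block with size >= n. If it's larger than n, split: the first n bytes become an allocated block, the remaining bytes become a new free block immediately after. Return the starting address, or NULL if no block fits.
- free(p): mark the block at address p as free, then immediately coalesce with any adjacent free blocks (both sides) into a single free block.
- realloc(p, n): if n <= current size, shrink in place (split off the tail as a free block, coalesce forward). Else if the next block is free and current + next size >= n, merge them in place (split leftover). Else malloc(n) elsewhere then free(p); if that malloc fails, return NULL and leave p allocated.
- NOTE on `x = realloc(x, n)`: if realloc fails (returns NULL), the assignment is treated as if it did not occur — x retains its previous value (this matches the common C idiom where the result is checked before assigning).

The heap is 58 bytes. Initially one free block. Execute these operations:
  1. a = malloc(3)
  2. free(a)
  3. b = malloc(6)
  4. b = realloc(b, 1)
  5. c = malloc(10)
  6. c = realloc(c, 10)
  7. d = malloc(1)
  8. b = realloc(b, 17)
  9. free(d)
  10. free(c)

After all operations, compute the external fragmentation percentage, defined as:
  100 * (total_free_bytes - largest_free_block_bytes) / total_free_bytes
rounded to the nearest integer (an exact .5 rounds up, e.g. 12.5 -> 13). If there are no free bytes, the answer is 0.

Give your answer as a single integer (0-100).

Answer: 29

Derivation:
Op 1: a = malloc(3) -> a = 0; heap: [0-2 ALLOC][3-57 FREE]
Op 2: free(a) -> (freed a); heap: [0-57 FREE]
Op 3: b = malloc(6) -> b = 0; heap: [0-5 ALLOC][6-57 FREE]
Op 4: b = realloc(b, 1) -> b = 0; heap: [0-0 ALLOC][1-57 FREE]
Op 5: c = malloc(10) -> c = 1; heap: [0-0 ALLOC][1-10 ALLOC][11-57 FREE]
Op 6: c = realloc(c, 10) -> c = 1; heap: [0-0 ALLOC][1-10 ALLOC][11-57 FREE]
Op 7: d = malloc(1) -> d = 11; heap: [0-0 ALLOC][1-10 ALLOC][11-11 ALLOC][12-57 FREE]
Op 8: b = realloc(b, 17) -> b = 12; heap: [0-0 FREE][1-10 ALLOC][11-11 ALLOC][12-28 ALLOC][29-57 FREE]
Op 9: free(d) -> (freed d); heap: [0-0 FREE][1-10 ALLOC][11-11 FREE][12-28 ALLOC][29-57 FREE]
Op 10: free(c) -> (freed c); heap: [0-11 FREE][12-28 ALLOC][29-57 FREE]
Free blocks: [12 29] total_free=41 largest=29 -> 100*(41-29)/41 = 1200/41 ≈ 29.268 -> rounds to 29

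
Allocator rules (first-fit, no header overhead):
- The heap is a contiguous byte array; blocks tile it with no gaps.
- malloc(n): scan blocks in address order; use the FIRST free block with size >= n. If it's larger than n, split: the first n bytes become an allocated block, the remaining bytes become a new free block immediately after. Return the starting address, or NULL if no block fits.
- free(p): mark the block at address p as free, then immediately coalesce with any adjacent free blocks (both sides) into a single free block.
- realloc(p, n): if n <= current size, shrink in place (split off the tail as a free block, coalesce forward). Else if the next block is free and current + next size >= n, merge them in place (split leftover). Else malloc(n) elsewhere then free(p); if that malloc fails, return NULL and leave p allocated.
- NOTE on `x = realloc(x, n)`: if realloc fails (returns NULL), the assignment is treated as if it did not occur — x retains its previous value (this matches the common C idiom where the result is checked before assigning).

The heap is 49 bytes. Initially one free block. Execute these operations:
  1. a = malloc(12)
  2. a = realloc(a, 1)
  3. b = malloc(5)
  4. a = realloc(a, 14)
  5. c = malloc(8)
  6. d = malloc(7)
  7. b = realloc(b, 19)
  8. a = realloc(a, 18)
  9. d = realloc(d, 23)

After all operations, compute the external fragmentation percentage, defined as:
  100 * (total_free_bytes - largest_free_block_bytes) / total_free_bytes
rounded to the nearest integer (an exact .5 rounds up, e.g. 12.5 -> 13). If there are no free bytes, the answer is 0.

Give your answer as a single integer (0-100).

Op 1: a = malloc(12) -> a = 0; heap: [0-11 ALLOC][12-48 FREE]
Op 2: a = realloc(a, 1) -> a = 0; heap: [0-0 ALLOC][1-48 FREE]
Op 3: b = malloc(5) -> b = 1; heap: [0-0 ALLOC][1-5 ALLOC][6-48 FREE]
Op 4: a = realloc(a, 14) -> a = 6; heap: [0-0 FREE][1-5 ALLOC][6-19 ALLOC][20-48 FREE]
Op 5: c = malloc(8) -> c = 20; heap: [0-0 FREE][1-5 ALLOC][6-19 ALLOC][20-27 ALLOC][28-48 FREE]
Op 6: d = malloc(7) -> d = 28; heap: [0-0 FREE][1-5 ALLOC][6-19 ALLOC][20-27 ALLOC][28-34 ALLOC][35-48 FREE]
Op 7: b = realloc(b, 19) -> NULL (b unchanged); heap: [0-0 FREE][1-5 ALLOC][6-19 ALLOC][20-27 ALLOC][28-34 ALLOC][35-48 FREE]
Op 8: a = realloc(a, 18) -> NULL (a unchanged); heap: [0-0 FREE][1-5 ALLOC][6-19 ALLOC][20-27 ALLOC][28-34 ALLOC][35-48 FREE]
Op 9: d = realloc(d, 23) -> NULL (d unchanged); heap: [0-0 FREE][1-5 ALLOC][6-19 ALLOC][20-27 ALLOC][28-34 ALLOC][35-48 FREE]
Free blocks: [1 14] total_free=15 largest=14 -> 100*(15-14)/15 = 100/15 ≈ 6.667 -> rounds to 7

Answer: 7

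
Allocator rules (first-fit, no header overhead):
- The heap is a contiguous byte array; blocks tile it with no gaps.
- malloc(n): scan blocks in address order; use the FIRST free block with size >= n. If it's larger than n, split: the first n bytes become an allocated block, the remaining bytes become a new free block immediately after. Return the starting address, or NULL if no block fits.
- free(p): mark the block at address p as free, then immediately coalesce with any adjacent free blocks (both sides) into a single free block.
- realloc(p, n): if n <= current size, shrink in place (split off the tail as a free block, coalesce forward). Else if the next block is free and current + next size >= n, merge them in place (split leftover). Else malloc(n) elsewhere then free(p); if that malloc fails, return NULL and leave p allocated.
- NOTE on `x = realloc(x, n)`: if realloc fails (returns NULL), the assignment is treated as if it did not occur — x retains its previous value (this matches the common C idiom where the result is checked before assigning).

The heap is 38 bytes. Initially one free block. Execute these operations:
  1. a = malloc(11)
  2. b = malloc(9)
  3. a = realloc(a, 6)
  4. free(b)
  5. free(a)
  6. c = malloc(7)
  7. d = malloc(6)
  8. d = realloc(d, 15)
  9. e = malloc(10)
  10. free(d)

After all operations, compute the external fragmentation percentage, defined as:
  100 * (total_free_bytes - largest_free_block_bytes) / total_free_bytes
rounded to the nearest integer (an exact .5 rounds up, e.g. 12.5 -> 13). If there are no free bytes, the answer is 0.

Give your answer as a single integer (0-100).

Answer: 29

Derivation:
Op 1: a = malloc(11) -> a = 0; heap: [0-10 ALLOC][11-37 FREE]
Op 2: b = malloc(9) -> b = 11; heap: [0-10 ALLOC][11-19 ALLOC][20-37 FREE]
Op 3: a = realloc(a, 6) -> a = 0; heap: [0-5 ALLOC][6-10 FREE][11-19 ALLOC][20-37 FREE]
Op 4: free(b) -> (freed b); heap: [0-5 ALLOC][6-37 FREE]
Op 5: free(a) -> (freed a); heap: [0-37 FREE]
Op 6: c = malloc(7) -> c = 0; heap: [0-6 ALLOC][7-37 FREE]
Op 7: d = malloc(6) -> d = 7; heap: [0-6 ALLOC][7-12 ALLOC][13-37 FREE]
Op 8: d = realloc(d, 15) -> d = 7; heap: [0-6 ALLOC][7-21 ALLOC][22-37 FREE]
Op 9: e = malloc(10) -> e = 22; heap: [0-6 ALLOC][7-21 ALLOC][22-31 ALLOC][32-37 FREE]
Op 10: free(d) -> (freed d); heap: [0-6 ALLOC][7-21 FREE][22-31 ALLOC][32-37 FREE]
Free blocks: [15 6] total_free=21 largest=15 -> 100*(21-15)/21 = 600/21 ≈ 28.571 -> rounds to 29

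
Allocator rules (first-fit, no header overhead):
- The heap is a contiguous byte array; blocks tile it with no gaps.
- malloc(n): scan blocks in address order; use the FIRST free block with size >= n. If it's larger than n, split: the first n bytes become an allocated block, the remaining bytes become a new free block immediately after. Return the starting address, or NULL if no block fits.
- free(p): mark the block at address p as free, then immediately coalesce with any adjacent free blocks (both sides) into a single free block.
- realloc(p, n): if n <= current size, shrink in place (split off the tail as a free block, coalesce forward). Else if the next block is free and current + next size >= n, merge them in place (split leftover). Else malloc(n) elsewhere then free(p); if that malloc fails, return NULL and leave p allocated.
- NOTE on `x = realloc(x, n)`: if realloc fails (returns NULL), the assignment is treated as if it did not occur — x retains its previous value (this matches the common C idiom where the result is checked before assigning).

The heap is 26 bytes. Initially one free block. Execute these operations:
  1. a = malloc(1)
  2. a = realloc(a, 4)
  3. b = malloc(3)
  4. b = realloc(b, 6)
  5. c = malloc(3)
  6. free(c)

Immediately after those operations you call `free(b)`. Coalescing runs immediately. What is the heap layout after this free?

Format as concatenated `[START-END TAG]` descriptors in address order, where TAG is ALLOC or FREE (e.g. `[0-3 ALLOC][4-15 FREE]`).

Op 1: a = malloc(1) -> a = 0; heap: [0-0 ALLOC][1-25 FREE]
Op 2: a = realloc(a, 4) -> a = 0; heap: [0-3 ALLOC][4-25 FREE]
Op 3: b = malloc(3) -> b = 4; heap: [0-3 ALLOC][4-6 ALLOC][7-25 FREE]
Op 4: b = realloc(b, 6) -> b = 4; heap: [0-3 ALLOC][4-9 ALLOC][10-25 FREE]
Op 5: c = malloc(3) -> c = 10; heap: [0-3 ALLOC][4-9 ALLOC][10-12 ALLOC][13-25 FREE]
Op 6: free(c) -> (freed c); heap: [0-3 ALLOC][4-9 ALLOC][10-25 FREE]
free(b): b = 4 -> block [4-9 ALLOC]; mark free, coalesce with adjacent free neighbors -> [0-3 ALLOC][4-25 FREE]

Answer: [0-3 ALLOC][4-25 FREE]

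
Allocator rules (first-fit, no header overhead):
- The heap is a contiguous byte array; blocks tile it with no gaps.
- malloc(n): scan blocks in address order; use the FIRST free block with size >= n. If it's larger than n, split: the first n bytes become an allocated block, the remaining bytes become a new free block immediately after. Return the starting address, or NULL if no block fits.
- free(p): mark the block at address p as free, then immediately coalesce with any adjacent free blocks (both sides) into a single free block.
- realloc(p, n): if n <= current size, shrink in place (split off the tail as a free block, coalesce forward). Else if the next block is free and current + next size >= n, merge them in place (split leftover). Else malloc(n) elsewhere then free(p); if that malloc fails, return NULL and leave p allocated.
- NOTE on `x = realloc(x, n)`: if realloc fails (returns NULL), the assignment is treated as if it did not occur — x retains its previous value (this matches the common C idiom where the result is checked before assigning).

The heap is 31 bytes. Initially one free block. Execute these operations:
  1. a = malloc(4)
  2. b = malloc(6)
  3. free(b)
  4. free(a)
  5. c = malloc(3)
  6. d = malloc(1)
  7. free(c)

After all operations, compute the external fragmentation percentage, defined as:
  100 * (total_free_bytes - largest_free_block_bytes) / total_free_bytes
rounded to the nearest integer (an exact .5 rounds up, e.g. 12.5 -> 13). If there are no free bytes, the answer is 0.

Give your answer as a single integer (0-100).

Answer: 10

Derivation:
Op 1: a = malloc(4) -> a = 0; heap: [0-3 ALLOC][4-30 FREE]
Op 2: b = malloc(6) -> b = 4; heap: [0-3 ALLOC][4-9 ALLOC][10-30 FREE]
Op 3: free(b) -> (freed b); heap: [0-3 ALLOC][4-30 FREE]
Op 4: free(a) -> (freed a); heap: [0-30 FREE]
Op 5: c = malloc(3) -> c = 0; heap: [0-2 ALLOC][3-30 FREE]
Op 6: d = malloc(1) -> d = 3; heap: [0-2 ALLOC][3-3 ALLOC][4-30 FREE]
Op 7: free(c) -> (freed c); heap: [0-2 FREE][3-3 ALLOC][4-30 FREE]
Free blocks: [3 27] total_free=30 largest=27 -> 100*(30-27)/30 = 300/30 = 10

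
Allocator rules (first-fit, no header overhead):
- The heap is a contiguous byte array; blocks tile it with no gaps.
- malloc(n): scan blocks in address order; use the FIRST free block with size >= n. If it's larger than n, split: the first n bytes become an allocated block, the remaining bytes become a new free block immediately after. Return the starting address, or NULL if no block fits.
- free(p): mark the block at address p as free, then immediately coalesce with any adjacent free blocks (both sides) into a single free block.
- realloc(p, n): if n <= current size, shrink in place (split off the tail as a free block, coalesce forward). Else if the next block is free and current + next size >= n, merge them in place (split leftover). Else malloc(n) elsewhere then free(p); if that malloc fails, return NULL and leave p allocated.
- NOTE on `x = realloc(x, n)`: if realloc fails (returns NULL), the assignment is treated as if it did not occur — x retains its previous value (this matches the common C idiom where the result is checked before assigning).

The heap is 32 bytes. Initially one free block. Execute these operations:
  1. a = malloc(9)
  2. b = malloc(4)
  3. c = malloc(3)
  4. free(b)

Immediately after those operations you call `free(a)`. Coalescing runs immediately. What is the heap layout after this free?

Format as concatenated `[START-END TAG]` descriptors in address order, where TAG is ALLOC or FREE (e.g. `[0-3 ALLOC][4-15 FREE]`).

Answer: [0-12 FREE][13-15 ALLOC][16-31 FREE]

Derivation:
Op 1: a = malloc(9) -> a = 0; heap: [0-8 ALLOC][9-31 FREE]
Op 2: b = malloc(4) -> b = 9; heap: [0-8 ALLOC][9-12 ALLOC][13-31 FREE]
Op 3: c = malloc(3) -> c = 13; heap: [0-8 ALLOC][9-12 ALLOC][13-15 ALLOC][16-31 FREE]
Op 4: free(b) -> (freed b); heap: [0-8 ALLOC][9-12 FREE][13-15 ALLOC][16-31 FREE]
free(a): a = 0 -> block [0-8 ALLOC]; mark free, coalesce with adjacent free neighbors -> [0-12 FREE][13-15 ALLOC][16-31 FREE]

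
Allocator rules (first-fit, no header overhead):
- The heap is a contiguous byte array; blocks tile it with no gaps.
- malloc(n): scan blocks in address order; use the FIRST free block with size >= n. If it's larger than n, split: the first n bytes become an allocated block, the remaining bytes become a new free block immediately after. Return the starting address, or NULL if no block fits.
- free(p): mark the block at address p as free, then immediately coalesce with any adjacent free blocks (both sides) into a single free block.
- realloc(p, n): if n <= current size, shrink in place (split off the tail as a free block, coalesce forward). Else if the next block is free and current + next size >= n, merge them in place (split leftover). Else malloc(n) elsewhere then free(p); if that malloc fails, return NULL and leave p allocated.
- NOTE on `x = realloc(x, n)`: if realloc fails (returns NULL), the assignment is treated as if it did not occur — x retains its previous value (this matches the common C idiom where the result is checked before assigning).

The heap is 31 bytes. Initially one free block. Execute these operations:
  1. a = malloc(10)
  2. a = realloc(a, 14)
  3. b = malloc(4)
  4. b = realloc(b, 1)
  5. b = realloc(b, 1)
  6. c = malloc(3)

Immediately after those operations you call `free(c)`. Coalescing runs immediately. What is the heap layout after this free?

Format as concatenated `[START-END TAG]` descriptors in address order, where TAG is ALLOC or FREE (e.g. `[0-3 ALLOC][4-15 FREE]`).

Op 1: a = malloc(10) -> a = 0; heap: [0-9 ALLOC][10-30 FREE]
Op 2: a = realloc(a, 14) -> a = 0; heap: [0-13 ALLOC][14-30 FREE]
Op 3: b = malloc(4) -> b = 14; heap: [0-13 ALLOC][14-17 ALLOC][18-30 FREE]
Op 4: b = realloc(b, 1) -> b = 14; heap: [0-13 ALLOC][14-14 ALLOC][15-30 FREE]
Op 5: b = realloc(b, 1) -> b = 14; heap: [0-13 ALLOC][14-14 ALLOC][15-30 FREE]
Op 6: c = malloc(3) -> c = 15; heap: [0-13 ALLOC][14-14 ALLOC][15-17 ALLOC][18-30 FREE]
free(c): c = 15 -> block [15-17 ALLOC]; mark free, coalesce with adjacent free neighbors -> [0-13 ALLOC][14-14 ALLOC][15-30 FREE]

Answer: [0-13 ALLOC][14-14 ALLOC][15-30 FREE]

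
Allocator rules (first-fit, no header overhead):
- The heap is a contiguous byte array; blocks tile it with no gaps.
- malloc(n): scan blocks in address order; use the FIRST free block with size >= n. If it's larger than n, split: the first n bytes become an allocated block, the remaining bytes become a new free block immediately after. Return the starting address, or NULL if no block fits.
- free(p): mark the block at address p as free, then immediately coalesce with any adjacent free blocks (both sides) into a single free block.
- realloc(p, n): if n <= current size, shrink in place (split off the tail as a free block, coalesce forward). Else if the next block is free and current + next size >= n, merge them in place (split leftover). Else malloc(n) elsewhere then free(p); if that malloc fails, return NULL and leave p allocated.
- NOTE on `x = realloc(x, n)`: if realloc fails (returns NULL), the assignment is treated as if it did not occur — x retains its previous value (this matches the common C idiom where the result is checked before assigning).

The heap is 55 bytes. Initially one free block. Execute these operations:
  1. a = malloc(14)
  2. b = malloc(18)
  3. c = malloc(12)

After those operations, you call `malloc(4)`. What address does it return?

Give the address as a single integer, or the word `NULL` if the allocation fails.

Answer: 44

Derivation:
Op 1: a = malloc(14) -> a = 0; heap: [0-13 ALLOC][14-54 FREE]
Op 2: b = malloc(18) -> b = 14; heap: [0-13 ALLOC][14-31 ALLOC][32-54 FREE]
Op 3: c = malloc(12) -> c = 32; heap: [0-13 ALLOC][14-31 ALLOC][32-43 ALLOC][44-54 FREE]
malloc(4): first-fit scan over [0-13 ALLOC][14-31 ALLOC][32-43 ALLOC][44-54 FREE] -> 44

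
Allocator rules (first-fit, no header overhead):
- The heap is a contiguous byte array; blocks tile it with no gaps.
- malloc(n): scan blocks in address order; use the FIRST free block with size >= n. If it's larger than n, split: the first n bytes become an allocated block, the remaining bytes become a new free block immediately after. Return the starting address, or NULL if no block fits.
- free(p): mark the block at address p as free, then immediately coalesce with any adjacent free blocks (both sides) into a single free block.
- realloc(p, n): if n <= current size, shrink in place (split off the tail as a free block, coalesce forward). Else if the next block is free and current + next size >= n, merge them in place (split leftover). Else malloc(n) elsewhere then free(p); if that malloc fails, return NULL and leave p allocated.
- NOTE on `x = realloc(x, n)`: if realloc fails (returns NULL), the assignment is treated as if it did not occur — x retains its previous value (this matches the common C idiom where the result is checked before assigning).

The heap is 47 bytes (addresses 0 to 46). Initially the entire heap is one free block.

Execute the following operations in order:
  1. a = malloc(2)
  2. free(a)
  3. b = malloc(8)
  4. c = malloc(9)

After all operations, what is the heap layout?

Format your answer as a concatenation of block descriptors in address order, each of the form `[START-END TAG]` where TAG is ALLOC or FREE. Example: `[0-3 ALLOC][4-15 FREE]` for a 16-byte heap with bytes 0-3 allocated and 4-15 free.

Op 1: a = malloc(2) -> a = 0; heap: [0-1 ALLOC][2-46 FREE]
Op 2: free(a) -> (freed a); heap: [0-46 FREE]
Op 3: b = malloc(8) -> b = 0; heap: [0-7 ALLOC][8-46 FREE]
Op 4: c = malloc(9) -> c = 8; heap: [0-7 ALLOC][8-16 ALLOC][17-46 FREE]

Answer: [0-7 ALLOC][8-16 ALLOC][17-46 FREE]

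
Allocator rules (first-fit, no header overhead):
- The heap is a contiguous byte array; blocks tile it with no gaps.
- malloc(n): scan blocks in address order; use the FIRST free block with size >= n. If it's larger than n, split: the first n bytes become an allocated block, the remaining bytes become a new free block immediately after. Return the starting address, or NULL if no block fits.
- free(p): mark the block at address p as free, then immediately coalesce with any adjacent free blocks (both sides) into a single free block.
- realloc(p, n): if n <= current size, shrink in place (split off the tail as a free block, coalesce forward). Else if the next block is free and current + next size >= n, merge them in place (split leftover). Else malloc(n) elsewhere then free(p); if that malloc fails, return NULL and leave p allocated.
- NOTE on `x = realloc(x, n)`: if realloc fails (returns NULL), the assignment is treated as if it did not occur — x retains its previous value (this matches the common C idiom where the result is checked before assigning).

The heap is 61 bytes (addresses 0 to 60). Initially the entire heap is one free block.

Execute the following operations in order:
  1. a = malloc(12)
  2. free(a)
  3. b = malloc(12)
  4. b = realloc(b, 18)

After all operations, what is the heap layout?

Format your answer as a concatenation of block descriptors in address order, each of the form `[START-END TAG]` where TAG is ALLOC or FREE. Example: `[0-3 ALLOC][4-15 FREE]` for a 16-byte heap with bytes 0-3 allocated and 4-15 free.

Op 1: a = malloc(12) -> a = 0; heap: [0-11 ALLOC][12-60 FREE]
Op 2: free(a) -> (freed a); heap: [0-60 FREE]
Op 3: b = malloc(12) -> b = 0; heap: [0-11 ALLOC][12-60 FREE]
Op 4: b = realloc(b, 18) -> b = 0; heap: [0-17 ALLOC][18-60 FREE]

Answer: [0-17 ALLOC][18-60 FREE]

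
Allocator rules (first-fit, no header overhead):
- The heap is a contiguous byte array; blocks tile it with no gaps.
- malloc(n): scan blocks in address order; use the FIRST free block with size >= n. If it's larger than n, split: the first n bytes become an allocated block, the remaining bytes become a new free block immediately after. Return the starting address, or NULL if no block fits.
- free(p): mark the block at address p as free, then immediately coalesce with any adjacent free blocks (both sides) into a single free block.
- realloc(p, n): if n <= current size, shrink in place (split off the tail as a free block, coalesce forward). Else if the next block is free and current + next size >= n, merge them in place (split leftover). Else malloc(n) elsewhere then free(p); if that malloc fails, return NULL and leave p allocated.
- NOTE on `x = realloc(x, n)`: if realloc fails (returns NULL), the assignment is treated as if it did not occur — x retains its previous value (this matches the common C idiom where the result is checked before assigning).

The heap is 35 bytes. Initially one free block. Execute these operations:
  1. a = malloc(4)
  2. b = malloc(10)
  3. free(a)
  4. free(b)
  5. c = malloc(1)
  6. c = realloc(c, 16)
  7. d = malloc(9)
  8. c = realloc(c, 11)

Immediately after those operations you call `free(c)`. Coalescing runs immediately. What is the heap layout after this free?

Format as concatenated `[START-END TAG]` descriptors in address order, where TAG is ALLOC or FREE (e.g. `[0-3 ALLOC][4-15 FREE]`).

Answer: [0-15 FREE][16-24 ALLOC][25-34 FREE]

Derivation:
Op 1: a = malloc(4) -> a = 0; heap: [0-3 ALLOC][4-34 FREE]
Op 2: b = malloc(10) -> b = 4; heap: [0-3 ALLOC][4-13 ALLOC][14-34 FREE]
Op 3: free(a) -> (freed a); heap: [0-3 FREE][4-13 ALLOC][14-34 FREE]
Op 4: free(b) -> (freed b); heap: [0-34 FREE]
Op 5: c = malloc(1) -> c = 0; heap: [0-0 ALLOC][1-34 FREE]
Op 6: c = realloc(c, 16) -> c = 0; heap: [0-15 ALLOC][16-34 FREE]
Op 7: d = malloc(9) -> d = 16; heap: [0-15 ALLOC][16-24 ALLOC][25-34 FREE]
Op 8: c = realloc(c, 11) -> c = 0; heap: [0-10 ALLOC][11-15 FREE][16-24 ALLOC][25-34 FREE]
free(c): c = 0 -> block [0-10 ALLOC]; mark free, coalesce with adjacent free neighbors -> [0-15 FREE][16-24 ALLOC][25-34 FREE]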